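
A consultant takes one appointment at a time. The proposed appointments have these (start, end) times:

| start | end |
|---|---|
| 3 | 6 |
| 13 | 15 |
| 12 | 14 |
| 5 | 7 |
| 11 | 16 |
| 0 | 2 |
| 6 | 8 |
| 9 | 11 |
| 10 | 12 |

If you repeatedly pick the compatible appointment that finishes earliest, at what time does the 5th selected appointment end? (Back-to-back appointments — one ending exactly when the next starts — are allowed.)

Order by finish time; keep every interval that doesn't clash with the previous kept one.
By end time: (0,2), (3,6), (5,7), (6,8), (9,11), (10,12), (12,14), (13,15), (11,16).
Pick (0,2); next start ≥ 2 → (3,6); next start ≥ 6 → (6,8); next start ≥ 8 → (9,11); next start ≥ 11 → (12,14).
Selected: (0,2) (3,6) (6,8) (9,11) (12,14)

14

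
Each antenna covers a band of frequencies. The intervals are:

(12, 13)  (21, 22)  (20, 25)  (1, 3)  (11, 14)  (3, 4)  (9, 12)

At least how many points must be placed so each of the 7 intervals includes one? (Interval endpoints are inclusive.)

3

Sort by right endpoint; whenever an interval is uncovered, place a point at its right end.
By right end: [1,3]  [3,4]  [9,12]  [12,13]  [11,14]  [21,22]  [20,25]
[1,3] uncovered → point at 3; [9,12] uncovered → point at 12; [21,22] uncovered → point at 22.
Points: 3, 12, 22 (3 total).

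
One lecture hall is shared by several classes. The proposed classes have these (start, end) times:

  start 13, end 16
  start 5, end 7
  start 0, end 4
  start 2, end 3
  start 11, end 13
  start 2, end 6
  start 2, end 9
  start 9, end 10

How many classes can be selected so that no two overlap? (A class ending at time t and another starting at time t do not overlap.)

Greedy by earliest finish: after sorting by end time, pick each interval compatible with the last pick.
By end time: (2,3), (0,4), (2,6), (5,7), (2,9), (9,10), (11,13), (13,16).
Pick (2,3); next start ≥ 3 → (5,7); next start ≥ 7 → (9,10); next start ≥ 10 → (11,13); next start ≥ 13 → (13,16).
Selected 5 classes.

5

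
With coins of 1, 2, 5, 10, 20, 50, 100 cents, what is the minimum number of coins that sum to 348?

8

348 = 3×100 + 2×20 + 1×5 + 1×2 + 1×1
Total coins = 3 + 2 + 1 + 1 + 1 = 8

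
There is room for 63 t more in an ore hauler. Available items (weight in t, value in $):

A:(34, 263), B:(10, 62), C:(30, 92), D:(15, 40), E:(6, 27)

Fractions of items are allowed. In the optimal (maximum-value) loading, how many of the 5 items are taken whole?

3

Sort by value per unit weight and fill in that order.
Order: A (263/34=7.74) > B (62/10=6.20) > E (27/6=4.50) > C (92/30=3.07) > D (40/15=2.67)
Fill: take A (34 @ 263) → take B (10 @ 62) → take E (6 @ 27) → take 13/30 of C → 39.87; 63/63 used.
3 item(s) taken whole; one partial (take 13/30 of C).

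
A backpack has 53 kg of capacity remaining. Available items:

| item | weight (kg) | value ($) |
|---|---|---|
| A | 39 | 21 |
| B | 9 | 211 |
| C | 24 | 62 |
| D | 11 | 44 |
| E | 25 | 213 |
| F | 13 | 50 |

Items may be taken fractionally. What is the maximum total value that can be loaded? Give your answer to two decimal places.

Greedy by value/weight ratio, highest first.
Ratios (sorted): B 23.44, E 8.52, D 4.00, F 3.85, C 2.58, A 0.54
take B (9 @ 211); take E (25 @ 213); take D (11 @ 44); take 8/13 of F → 30.77. Capacity used 53/53.
Total value = 498.77

498.77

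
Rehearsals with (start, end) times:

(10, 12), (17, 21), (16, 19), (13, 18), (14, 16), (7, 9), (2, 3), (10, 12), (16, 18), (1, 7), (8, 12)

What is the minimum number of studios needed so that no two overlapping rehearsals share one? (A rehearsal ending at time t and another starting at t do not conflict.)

4

Count concurrent intervals with a sweep; the peak is the room count.
Events (time:±→running): 1:+→1 2:+→2 3:-→1 7:-→0 7:+→1 8:+→2 9:-→1 10:+→2 10:+→3 12:-→2 12:-→1 12:-→0 13:+→1 14:+→2 16:-→1 16:+→2 16:+→3 17:+→4 … peak 4.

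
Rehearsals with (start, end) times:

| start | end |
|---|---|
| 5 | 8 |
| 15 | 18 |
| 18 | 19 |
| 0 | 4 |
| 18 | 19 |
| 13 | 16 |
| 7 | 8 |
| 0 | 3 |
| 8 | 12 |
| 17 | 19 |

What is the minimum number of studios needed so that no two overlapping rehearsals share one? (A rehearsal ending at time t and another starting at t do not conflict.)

3

Count concurrent intervals with a sweep; the peak is the room count.
starts: [0, 0, 5, 7, 8, 13, 15, 17, 18, 18]
ends:   [3, 4, 8, 8, 12, 16, 18, 19, 19, 19]
s0→1 s0→2 e3→1 e4→0 s5→1 s7→2 e8→1 e8→0 s8→1 e12→0 s13→1 s15→2 e16→1 s17→2 e18→1 s18→2 s18→3  — peak 3.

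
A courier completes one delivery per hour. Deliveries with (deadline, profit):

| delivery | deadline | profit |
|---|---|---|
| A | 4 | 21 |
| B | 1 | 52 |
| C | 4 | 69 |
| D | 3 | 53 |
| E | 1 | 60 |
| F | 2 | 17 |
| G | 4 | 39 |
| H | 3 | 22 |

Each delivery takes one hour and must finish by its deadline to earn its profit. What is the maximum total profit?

Take jobs in profit order; each goes to the latest open slot no later than its deadline.
By profit: C(d4,69), E(d1,60), D(d3,53), B(d1,52), G(d4,39), H(d3,22), A(d4,21), F(d2,17)
C→slot 4; E→slot 1; D→slot 3; B skipped; G→slot 2; H skipped; A skipped; F skipped.
Profit = 60 + 39 + 53 + 69 = 221

221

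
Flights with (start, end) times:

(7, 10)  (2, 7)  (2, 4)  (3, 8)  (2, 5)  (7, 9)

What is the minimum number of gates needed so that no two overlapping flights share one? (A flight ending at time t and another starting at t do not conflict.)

4

Events (time:±→running): 2:+→1 2:+→2 2:+→3 3:+→4 … peak 4.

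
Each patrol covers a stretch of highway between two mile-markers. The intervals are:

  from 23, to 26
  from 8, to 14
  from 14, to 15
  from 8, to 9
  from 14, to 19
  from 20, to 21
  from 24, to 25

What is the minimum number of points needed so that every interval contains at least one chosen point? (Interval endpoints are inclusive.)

4

Sort by right endpoint; whenever an interval is uncovered, place a point at its right end.
Sorted: [8,9] [8,14] [14,15] [14,19] [20,21] [24,25] [23,26]
{[8,9],[8,14]} hit by 9; {[14,15],[14,19]} hit by 15; {[20,21]} hit by 21; {[24,25],[23,26]} hit by 25.
Points: 9, 15, 21, 25 (4 total).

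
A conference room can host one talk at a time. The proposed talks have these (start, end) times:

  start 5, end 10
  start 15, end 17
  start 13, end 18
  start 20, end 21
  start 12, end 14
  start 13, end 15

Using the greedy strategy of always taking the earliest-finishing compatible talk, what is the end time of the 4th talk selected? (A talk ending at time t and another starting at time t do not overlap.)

Sort by end time and greedily take each interval whose start is ≥ the last chosen end.
Sorted by end: (5,10)  (12,14)  (13,15)  (15,17)  (13,18)  (20,21)
take (5,10); take (12,14); skip (13,15); take (15,17); take (20,21).
Selected: (5,10) (12,14) (15,17) (20,21)

21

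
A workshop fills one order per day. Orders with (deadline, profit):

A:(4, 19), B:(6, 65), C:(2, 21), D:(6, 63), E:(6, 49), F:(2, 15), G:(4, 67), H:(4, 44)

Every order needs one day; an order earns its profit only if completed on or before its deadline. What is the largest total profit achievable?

Profit order: G=67 B=65 D=63 E=49 H=44 C=21 A=19 F=15
Assign: G→slot 4, B→slot 6, D→slot 5, E→slot 3, H→slot 2, C→slot 1, A skipped, F skipped.
Slots: [1:C] [2:H] [3:E] [4:G] [5:D] [6:B]
Profit = 21 + 44 + 49 + 67 + 63 + 65 = 309

309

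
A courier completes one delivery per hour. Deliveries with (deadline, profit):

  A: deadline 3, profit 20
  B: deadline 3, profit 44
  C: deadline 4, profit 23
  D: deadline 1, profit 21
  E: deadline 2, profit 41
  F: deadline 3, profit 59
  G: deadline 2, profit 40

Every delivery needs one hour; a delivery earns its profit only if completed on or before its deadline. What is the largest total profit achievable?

Take jobs in profit order; each goes to the latest open slot no later than its deadline.
By profit: F(d3,59), B(d3,44), E(d2,41), G(d2,40), C(d4,23), D(d1,21), A(d3,20)
F→slot 3; B→slot 2; E→slot 1; G skipped; C→slot 4; D skipped; A skipped.
Profit = 41 + 44 + 59 + 23 = 167

167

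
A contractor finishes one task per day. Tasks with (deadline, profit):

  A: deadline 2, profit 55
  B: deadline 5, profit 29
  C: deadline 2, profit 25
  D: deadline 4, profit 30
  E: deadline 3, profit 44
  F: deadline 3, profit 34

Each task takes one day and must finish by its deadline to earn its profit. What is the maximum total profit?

Sort by profit descending; place each in the latest free slot ≤ its deadline.
By profit: A(d2,55), E(d3,44), F(d3,34), D(d4,30), B(d5,29), C(d2,25)
A→slot 2; E→slot 3; F→slot 1; D→slot 4; B→slot 5; C skipped.
Profit = 34 + 55 + 44 + 30 + 29 = 192

192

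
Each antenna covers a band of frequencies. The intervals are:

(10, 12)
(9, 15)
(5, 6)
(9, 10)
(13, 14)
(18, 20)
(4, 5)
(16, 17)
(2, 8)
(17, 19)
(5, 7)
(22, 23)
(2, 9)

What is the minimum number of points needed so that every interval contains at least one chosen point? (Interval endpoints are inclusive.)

Process intervals by earliest right end; each time one isn't hit yet, stab at its right endpoint.
Sorted: [4,5] [5,6] [5,7] [2,8] [2,9] [9,10] [10,12] [13,14] [9,15] [16,17] [17,19] [18,20] [22,23]
{[4,5],[5,6],[5,7],[2,8],[2,9]} hit by 5; {[9,10],[10,12]} hit by 10; {[13,14],[9,15]} hit by 14; {[16,17],[17,19]} hit by 17; {[18,20]} hit by 20; {[22,23]} hit by 23.
Points: 5, 10, 14, 17, 20, 23 (6 total).

6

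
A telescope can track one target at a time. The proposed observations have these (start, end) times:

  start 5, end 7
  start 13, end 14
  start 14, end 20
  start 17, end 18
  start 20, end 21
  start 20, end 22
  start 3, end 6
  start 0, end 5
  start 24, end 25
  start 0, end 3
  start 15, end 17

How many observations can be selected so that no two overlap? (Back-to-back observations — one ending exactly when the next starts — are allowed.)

By end time: (0,3), (0,5), (3,6), (5,7), (13,14), (15,17), (17,18), (14,20), (20,21), (20,22), (24,25).
Pick (0,3); next start ≥ 3 → (3,6); next start ≥ 6 → (13,14); next start ≥ 14 → (15,17); next start ≥ 17 → (17,18); next start ≥ 18 → (20,21); next start ≥ 21 → (24,25).
Selected 7 observations.

7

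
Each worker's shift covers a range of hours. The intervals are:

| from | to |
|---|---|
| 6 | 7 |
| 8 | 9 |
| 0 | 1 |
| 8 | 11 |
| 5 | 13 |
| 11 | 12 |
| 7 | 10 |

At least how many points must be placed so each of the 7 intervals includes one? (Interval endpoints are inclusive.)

4

By right end: [0,1]  [6,7]  [8,9]  [7,10]  [8,11]  [11,12]  [5,13]
[0,1] uncovered → point at 1; [6,7] uncovered → point at 7; [8,9] uncovered → point at 9; [11,12] uncovered → point at 12.
Points: 1, 7, 9, 12 (4 total).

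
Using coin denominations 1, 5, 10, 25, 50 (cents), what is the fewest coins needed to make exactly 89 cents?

7

89 − 1×50→39 − 1×25→14 − 1×10→4 − 4×1→0
Total coins = 1 + 1 + 1 + 4 = 7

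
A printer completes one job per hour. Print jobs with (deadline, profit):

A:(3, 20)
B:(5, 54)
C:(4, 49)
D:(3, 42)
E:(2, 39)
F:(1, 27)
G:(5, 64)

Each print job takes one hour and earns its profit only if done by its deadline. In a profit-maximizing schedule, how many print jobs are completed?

5

Sort by profit descending; place each in the latest free slot ≤ its deadline.
Profit order: G=64 B=54 C=49 D=42 E=39 F=27 A=20
Assign: G→slot 5, B→slot 4, C→slot 3, D→slot 2, E→slot 1, F skipped, A skipped.
Slots: [1:E] [2:D] [3:C] [4:B] [5:G]
5 of 7 scheduled.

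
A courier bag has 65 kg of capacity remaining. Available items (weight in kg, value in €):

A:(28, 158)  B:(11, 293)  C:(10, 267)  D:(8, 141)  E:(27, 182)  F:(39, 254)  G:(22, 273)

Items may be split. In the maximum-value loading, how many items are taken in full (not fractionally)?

Ratios (sorted): C 26.70, B 26.64, D 17.62, G 12.41, E 6.74, F 6.51, A 5.64
take C (10 @ 267); take B (11 @ 293); take D (8 @ 141); take G (22 @ 273); take 14/27 of E → 94.37. Capacity used 65/65.
4 item(s) taken whole; one partial (take 14/27 of E).

4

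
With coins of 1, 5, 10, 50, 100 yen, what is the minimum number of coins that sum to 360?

5

Greedy: take as many of the largest coin as possible, then repeat with the remainder.
360 = 3×100 + 1×50 + 1×10
Total coins = 3 + 1 + 1 = 5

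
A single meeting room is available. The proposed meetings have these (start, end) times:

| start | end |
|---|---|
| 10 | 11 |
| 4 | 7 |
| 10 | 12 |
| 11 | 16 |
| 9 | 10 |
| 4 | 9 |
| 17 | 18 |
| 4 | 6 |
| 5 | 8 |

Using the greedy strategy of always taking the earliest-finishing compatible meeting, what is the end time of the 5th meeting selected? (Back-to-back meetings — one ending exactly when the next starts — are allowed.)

18

Greedy by earliest finish: after sorting by end time, pick each interval compatible with the last pick.
By end time: (4,6), (4,7), (5,8), (4,9), (9,10), (10,11), (10,12), (11,16), (17,18).
Pick (4,6); next start ≥ 6 → (9,10); next start ≥ 10 → (10,11); next start ≥ 11 → (11,16); next start ≥ 16 → (17,18).
Selected: (4,6) (9,10) (10,11) (11,16) (17,18)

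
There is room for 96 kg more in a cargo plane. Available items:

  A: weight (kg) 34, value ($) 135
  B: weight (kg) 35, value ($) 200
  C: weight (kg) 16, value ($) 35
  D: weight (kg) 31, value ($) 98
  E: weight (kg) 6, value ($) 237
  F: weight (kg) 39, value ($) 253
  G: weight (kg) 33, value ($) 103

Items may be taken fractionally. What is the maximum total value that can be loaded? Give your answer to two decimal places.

Sort by value per unit weight and fill in that order.
Order: E (237/6=39.50) > F (253/39=6.49) > B (200/35=5.71) > A (135/34=3.97) > D (98/31=3.16) > G (103/33=3.12) > C (35/16=2.19)
Fill: take E (6 @ 237) → take F (39 @ 253) → take B (35 @ 200) → take 16/34 of A → 63.53; 96/96 used.
Total value = 753.53

753.53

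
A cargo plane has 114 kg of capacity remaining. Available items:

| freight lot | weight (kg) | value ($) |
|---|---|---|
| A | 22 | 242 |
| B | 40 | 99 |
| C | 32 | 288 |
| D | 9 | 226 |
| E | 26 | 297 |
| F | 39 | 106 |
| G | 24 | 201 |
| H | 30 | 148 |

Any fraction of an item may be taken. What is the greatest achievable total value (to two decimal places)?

Sort by value per unit weight and fill in that order.
Order: D (226/9=25.11) > E (297/26=11.42) > A (242/22=11.00) > C (288/32=9.00) > G (201/24=8.38) > H (148/30=4.93) > F (106/39=2.72) > B (99/40=2.48)
Fill: take D (9 @ 226) → take E (26 @ 297) → take A (22 @ 242) → take C (32 @ 288) → take G (24 @ 201) → take 1/30 of H → 4.93; 114/114 used.
Total value = 1258.93

1258.93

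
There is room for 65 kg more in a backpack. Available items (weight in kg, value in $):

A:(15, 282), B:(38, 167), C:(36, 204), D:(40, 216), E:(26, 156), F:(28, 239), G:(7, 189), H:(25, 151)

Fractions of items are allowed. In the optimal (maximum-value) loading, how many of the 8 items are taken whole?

3

Sort by value per unit weight and fill in that order.
Order: G (189/7=27.00) > A (282/15=18.80) > F (239/28=8.54) > H (151/25=6.04) > E (156/26=6.00) > C (204/36=5.67) > D (216/40=5.40) > B (167/38=4.39)
Fill: take G (7 @ 189) → take A (15 @ 282) → take F (28 @ 239) → take 15/25 of H → 90.60; 65/65 used.
3 item(s) taken whole; one partial (take 15/25 of H).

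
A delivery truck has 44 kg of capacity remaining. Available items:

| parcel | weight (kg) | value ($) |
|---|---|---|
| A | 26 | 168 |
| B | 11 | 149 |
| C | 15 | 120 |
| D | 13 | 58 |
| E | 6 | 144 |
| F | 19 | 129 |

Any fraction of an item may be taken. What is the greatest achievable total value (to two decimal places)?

Ratios (sorted): E 24.00, B 13.55, C 8.00, F 6.79, A 6.46, D 4.46
take E (6 @ 144); take B (11 @ 149); take C (15 @ 120); take 12/19 of F → 81.47. Capacity used 44/44.
Total value = 494.47

494.47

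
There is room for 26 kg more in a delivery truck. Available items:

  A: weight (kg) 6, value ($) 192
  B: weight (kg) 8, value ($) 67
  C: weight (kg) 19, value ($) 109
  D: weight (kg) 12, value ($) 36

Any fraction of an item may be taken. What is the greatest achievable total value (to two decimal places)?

327.84

Greedy by value/weight ratio, highest first.
Ratios (sorted): A 32.00, B 8.38, C 5.74, D 3.00
take A (6 @ 192); take B (8 @ 67); take 12/19 of C → 68.84. Capacity used 26/26.
Total value = 327.84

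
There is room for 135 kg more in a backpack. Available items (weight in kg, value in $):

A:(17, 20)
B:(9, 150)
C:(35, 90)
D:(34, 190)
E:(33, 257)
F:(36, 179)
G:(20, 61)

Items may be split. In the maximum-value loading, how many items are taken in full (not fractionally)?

5

Ratios (sorted): B 16.67, E 7.79, D 5.59, F 4.97, G 3.05, C 2.57, A 1.18
take B (9 @ 150); take E (33 @ 257); take D (34 @ 190); take F (36 @ 179); take G (20 @ 61); take 3/35 of C → 7.71. Capacity used 135/135.
5 item(s) taken whole; one partial (take 3/35 of C).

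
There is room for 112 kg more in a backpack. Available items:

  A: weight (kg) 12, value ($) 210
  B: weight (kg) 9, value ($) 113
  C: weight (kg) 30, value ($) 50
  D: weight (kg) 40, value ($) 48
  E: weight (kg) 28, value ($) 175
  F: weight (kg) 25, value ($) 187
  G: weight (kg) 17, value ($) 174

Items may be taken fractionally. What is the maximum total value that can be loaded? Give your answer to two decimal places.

894.00

Sort by value per unit weight and fill in that order.
Ratios (sorted): A 17.50, B 12.56, G 10.24, F 7.48, E 6.25, C 1.67, D 1.20
take A (12 @ 210); take B (9 @ 113); take G (17 @ 174); take F (25 @ 187); take E (28 @ 175); take 21/30 of C → 35.00. Capacity used 112/112.
Total value = 894.00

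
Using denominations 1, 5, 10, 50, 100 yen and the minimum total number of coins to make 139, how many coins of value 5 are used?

1

Greedy: take as many of the largest coin as possible, then repeat with the remainder.
139 − 1×100→39 − 3×10→9 − 1×5→4 − 4×1→0
Count of 5: 1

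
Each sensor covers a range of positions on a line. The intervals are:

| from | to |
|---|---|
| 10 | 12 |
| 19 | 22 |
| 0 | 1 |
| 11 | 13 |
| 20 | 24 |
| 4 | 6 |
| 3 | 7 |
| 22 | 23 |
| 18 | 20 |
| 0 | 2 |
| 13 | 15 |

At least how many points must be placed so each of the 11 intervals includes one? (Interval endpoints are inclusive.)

By right end: [0,1]  [0,2]  [4,6]  [3,7]  [10,12]  [11,13]  [13,15]  [18,20]  [19,22]  [22,23]  [20,24]
[0,1] uncovered → point at 1; [4,6] uncovered → point at 6; [10,12] uncovered → point at 12; [13,15] uncovered → point at 15; [18,20] uncovered → point at 20; [22,23] uncovered → point at 23.
Points: 1, 6, 12, 15, 20, 23 (6 total).

6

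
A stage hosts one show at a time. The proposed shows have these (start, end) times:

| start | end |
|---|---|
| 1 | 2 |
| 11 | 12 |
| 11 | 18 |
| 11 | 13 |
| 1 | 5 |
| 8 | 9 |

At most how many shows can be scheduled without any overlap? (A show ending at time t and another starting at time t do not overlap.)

3

By end time: (1,2), (1,5), (8,9), (11,12), (11,13), (11,18).
Pick (1,2); next start ≥ 2 → (8,9); next start ≥ 9 → (11,12).
Selected 3 shows.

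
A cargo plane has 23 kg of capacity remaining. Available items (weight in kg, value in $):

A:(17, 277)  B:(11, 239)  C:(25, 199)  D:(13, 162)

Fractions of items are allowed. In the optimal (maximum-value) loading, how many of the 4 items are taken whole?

Greedy by value/weight ratio, highest first.
Order: B (239/11=21.73) > A (277/17=16.29) > D (162/13=12.46) > C (199/25=7.96)
Fill: take B (11 @ 239) → take 12/17 of A → 195.53; 23/23 used.
1 item(s) taken whole; one partial (take 12/17 of A).

1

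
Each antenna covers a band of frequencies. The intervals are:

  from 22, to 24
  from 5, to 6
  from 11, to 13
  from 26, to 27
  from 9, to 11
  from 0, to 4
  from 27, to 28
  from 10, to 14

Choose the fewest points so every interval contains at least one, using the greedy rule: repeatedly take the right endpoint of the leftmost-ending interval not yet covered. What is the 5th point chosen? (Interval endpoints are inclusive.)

27

Sort by right endpoint; whenever an interval is uncovered, place a point at its right end.
By right end: [0,4]  [5,6]  [9,11]  [11,13]  [10,14]  [22,24]  [26,27]  [27,28]
[0,4] uncovered → point at 4; [5,6] uncovered → point at 6; [9,11] uncovered → point at 11; [22,24] uncovered → point at 24; [26,27] uncovered → point at 27.
Points: 4, 6, 11, 24, 27 (5 total).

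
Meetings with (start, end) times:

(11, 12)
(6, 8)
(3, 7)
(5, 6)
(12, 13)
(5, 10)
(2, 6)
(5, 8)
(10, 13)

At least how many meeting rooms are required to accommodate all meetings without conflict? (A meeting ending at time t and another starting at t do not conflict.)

5

Events (time:±→running): 2:+→1 3:+→2 5:+→3 5:+→4 5:+→5 … peak 5.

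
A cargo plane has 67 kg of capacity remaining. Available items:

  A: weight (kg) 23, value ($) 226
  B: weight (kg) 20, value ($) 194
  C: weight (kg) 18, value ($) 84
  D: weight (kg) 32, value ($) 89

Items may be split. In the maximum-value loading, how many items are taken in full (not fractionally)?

Order: A (226/23=9.83) > B (194/20=9.70) > C (84/18=4.67) > D (89/32=2.78)
Fill: take A (23 @ 226) → take B (20 @ 194) → take C (18 @ 84) → take 6/32 of D → 16.69; 67/67 used.
3 item(s) taken whole; one partial (take 6/32 of D).

3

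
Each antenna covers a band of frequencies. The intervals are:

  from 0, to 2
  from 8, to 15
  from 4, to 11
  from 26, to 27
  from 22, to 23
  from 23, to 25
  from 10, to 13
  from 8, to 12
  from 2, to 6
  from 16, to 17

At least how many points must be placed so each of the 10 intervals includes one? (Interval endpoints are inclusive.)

5

Sort by right endpoint; whenever an interval is uncovered, place a point at its right end.
By right end: [0,2]  [2,6]  [4,11]  [8,12]  [10,13]  [8,15]  [16,17]  [22,23]  [23,25]  [26,27]
[0,2] uncovered → point at 2; [4,11] uncovered → point at 11; [16,17] uncovered → point at 17; [22,23] uncovered → point at 23; [26,27] uncovered → point at 27.
Points: 2, 11, 17, 23, 27 (5 total).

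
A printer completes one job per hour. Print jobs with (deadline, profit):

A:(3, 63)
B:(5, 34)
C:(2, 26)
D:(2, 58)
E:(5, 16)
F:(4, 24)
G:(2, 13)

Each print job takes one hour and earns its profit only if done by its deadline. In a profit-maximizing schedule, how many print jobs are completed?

Take jobs in profit order; each goes to the latest open slot no later than its deadline.
By profit: A(d3,63), D(d2,58), B(d5,34), C(d2,26), F(d4,24), E(d5,16), G(d2,13)
A→slot 3; D→slot 2; B→slot 5; C→slot 1; F→slot 4; E skipped; G skipped.
5 of 7 scheduled.

5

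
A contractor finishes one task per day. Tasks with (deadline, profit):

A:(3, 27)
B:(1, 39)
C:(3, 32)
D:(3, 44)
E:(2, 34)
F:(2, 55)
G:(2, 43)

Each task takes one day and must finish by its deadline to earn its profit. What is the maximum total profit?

142

Profit order: F=55 D=44 G=43 B=39 E=34 C=32 A=27
Assign: F→slot 2, D→slot 3, G→slot 1, B skipped, E skipped, C skipped, A skipped.
Slots: [1:G] [2:F] [3:D]
Profit = 43 + 55 + 44 = 142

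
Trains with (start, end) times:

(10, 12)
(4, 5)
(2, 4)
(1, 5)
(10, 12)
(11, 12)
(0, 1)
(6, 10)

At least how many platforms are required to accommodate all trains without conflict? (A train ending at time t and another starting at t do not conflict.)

3

Events (time:±→running): 0:+→1 1:-→0 1:+→1 2:+→2 4:-→1 4:+→2 5:-→1 5:-→0 6:+→1 10:-→0 10:+→1 10:+→2 11:+→3 … peak 3.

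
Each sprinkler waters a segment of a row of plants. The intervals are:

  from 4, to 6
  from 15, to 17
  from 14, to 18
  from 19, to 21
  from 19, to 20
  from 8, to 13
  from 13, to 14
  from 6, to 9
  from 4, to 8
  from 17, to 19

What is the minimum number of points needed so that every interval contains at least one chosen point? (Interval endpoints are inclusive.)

Sort by right endpoint; whenever an interval is uncovered, place a point at its right end.
By right end: [4,6]  [4,8]  [6,9]  [8,13]  [13,14]  [15,17]  [14,18]  [17,19]  [19,20]  [19,21]
[4,6] uncovered → point at 6; [8,13] uncovered → point at 13; [15,17] uncovered → point at 17; [19,20] uncovered → point at 20.
Points: 6, 13, 17, 20 (4 total).

4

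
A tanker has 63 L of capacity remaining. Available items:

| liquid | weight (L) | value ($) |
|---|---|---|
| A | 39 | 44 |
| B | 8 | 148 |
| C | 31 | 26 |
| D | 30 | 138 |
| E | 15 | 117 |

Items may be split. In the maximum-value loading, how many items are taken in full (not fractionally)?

3

Greedy by value/weight ratio, highest first.
Ratios (sorted): B 18.50, E 7.80, D 4.60, A 1.13, C 0.84
take B (8 @ 148); take E (15 @ 117); take D (30 @ 138); take 10/39 of A → 11.28. Capacity used 63/63.
3 item(s) taken whole; one partial (take 10/39 of A).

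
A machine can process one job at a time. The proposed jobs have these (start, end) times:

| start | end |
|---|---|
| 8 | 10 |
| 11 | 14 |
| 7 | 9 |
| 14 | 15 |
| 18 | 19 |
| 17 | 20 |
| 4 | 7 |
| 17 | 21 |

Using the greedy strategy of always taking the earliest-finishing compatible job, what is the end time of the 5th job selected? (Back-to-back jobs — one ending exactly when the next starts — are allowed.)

19

Greedy by earliest finish: after sorting by end time, pick each interval compatible with the last pick.
Sorted by end: (4,7)  (7,9)  (8,10)  (11,14)  (14,15)  (18,19)  (17,20)  (17,21)
take (4,7); take (7,9); take (11,14); take (14,15); take (18,19).
Selected: (4,7) (7,9) (11,14) (14,15) (18,19)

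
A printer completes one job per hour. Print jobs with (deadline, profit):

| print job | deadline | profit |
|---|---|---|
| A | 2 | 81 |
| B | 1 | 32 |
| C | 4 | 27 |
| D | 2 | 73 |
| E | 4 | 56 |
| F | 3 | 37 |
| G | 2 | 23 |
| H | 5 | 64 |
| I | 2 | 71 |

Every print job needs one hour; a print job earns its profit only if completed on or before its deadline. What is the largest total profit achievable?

311

Take jobs in profit order; each goes to the latest open slot no later than its deadline.
By profit: A(d2,81), D(d2,73), I(d2,71), H(d5,64), E(d4,56), F(d3,37), B(d1,32), C(d4,27), G(d2,23)
A→slot 2; D→slot 1; I skipped; H→slot 5; E→slot 4; F→slot 3; B skipped; C skipped; G skipped.
Profit = 73 + 81 + 37 + 56 + 64 = 311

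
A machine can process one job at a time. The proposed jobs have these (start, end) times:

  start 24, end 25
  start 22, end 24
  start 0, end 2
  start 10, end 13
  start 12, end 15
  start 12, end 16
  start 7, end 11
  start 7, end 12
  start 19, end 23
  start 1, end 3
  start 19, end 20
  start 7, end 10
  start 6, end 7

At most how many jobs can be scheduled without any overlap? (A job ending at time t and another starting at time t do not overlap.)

7

Sorted by end: (0,2)  (1,3)  (6,7)  (7,10)  (7,11)  (7,12)  (10,13)  (12,15)  (12,16)  (19,20)  (19,23)  (22,24)  (24,25)
take (0,2); take (6,7); take (7,10); skip (7,12); take (10,13); skip (12,15); take (19,20); take (22,24); take (24,25).
Selected 7 jobs.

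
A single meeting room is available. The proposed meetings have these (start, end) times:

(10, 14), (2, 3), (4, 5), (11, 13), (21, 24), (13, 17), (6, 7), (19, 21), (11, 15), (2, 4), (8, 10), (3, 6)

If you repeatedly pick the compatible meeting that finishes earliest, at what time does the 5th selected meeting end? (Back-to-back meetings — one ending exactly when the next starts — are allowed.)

13

Sorted by end: (2,3)  (2,4)  (4,5)  (3,6)  (6,7)  (8,10)  (11,13)  (10,14)  (11,15)  (13,17)  (19,21)  (21,24)
take (2,3); skip (2,4); take (4,5); take (6,7); take (8,10); take (11,13); take (13,17); take (19,21); take (21,24).
Selected: (2,3) (4,5) (6,7) (8,10) (11,13) (13,17) (19,21) (21,24)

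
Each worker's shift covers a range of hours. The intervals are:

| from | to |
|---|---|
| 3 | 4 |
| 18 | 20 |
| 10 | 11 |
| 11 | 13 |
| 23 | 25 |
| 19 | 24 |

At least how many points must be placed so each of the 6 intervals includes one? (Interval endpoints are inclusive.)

4

Sort by right endpoint; whenever an interval is uncovered, place a point at its right end.
Sorted: [3,4] [10,11] [11,13] [18,20] [19,24] [23,25]
{[3,4]} hit by 4; {[10,11],[11,13]} hit by 11; {[18,20],[19,24]} hit by 20; {[23,25]} hit by 25.
Points: 4, 11, 20, 25 (4 total).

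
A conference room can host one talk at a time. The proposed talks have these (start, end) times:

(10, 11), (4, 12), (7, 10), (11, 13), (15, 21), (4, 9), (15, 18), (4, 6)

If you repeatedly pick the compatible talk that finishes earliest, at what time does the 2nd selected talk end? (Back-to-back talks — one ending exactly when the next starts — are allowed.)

Sort by end time and greedily take each interval whose start is ≥ the last chosen end.
Sorted by end: (4,6)  (4,9)  (7,10)  (10,11)  (4,12)  (11,13)  (15,18)  (15,21)
take (4,6); take (7,10); take (10,11); skip (4,12); take (11,13); take (15,18).
Selected: (4,6) (7,10) (10,11) (11,13) (15,18)

10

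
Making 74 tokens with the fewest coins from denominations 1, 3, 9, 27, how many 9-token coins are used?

74 = 2×27 + 2×9 + 2×1
Count of 9: 2

2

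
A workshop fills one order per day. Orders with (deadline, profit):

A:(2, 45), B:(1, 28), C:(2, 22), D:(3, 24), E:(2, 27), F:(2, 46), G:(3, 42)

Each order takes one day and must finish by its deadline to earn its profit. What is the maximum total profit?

133

Profit order: F=46 A=45 G=42 B=28 E=27 D=24 C=22
Assign: F→slot 2, A→slot 1, G→slot 3, B skipped, E skipped, D skipped, C skipped.
Slots: [1:A] [2:F] [3:G]
Profit = 45 + 46 + 42 = 133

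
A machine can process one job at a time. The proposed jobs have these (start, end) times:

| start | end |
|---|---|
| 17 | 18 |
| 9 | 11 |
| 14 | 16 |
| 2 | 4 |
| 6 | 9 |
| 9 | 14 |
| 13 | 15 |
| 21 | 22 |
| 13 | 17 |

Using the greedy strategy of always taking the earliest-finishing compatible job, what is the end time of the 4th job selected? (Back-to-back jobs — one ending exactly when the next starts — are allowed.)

By end time: (2,4), (6,9), (9,11), (9,14), (13,15), (14,16), (13,17), (17,18), (21,22).
Pick (2,4); next start ≥ 4 → (6,9); next start ≥ 9 → (9,11); next start ≥ 11 → (13,15); next start ≥ 15 → (17,18); next start ≥ 18 → (21,22).
Selected: (2,4) (6,9) (9,11) (13,15) (17,18) (21,22)

15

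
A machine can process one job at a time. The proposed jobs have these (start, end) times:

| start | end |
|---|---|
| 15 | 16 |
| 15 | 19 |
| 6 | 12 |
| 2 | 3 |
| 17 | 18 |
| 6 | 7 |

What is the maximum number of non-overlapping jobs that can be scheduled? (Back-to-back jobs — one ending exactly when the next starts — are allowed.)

4

Sorted by end: (2,3)  (6,7)  (6,12)  (15,16)  (17,18)  (15,19)
take (2,3); take (6,7); take (15,16); take (17,18).
Selected 4 jobs.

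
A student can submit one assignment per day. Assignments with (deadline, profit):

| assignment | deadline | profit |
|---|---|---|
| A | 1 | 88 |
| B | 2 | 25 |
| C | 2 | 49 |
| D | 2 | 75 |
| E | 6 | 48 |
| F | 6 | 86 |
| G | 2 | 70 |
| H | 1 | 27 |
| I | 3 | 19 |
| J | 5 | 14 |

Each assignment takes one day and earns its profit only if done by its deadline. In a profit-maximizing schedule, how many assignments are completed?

By profit: A(d1,88), F(d6,86), D(d2,75), G(d2,70), C(d2,49), E(d6,48), H(d1,27), B(d2,25), I(d3,19), J(d5,14)
A→slot 1; F→slot 6; D→slot 2; G skipped; C skipped; E→slot 5; H skipped; B skipped; I→slot 3; J→slot 4.
6 of 10 scheduled.

6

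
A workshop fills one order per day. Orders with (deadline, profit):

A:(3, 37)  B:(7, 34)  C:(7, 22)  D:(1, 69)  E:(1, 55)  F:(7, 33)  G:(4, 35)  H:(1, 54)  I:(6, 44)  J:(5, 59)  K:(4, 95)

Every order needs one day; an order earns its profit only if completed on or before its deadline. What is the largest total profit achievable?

Sort by profit descending; place each in the latest free slot ≤ its deadline.
By profit: K(d4,95), D(d1,69), J(d5,59), E(d1,55), H(d1,54), I(d6,44), A(d3,37), G(d4,35), B(d7,34), F(d7,33), C(d7,22)
K→slot 4; D→slot 1; J→slot 5; E skipped; H skipped; I→slot 6; A→slot 3; G→slot 2; B→slot 7; F skipped; C skipped.
Profit = 69 + 35 + 37 + 95 + 59 + 44 + 34 = 373

373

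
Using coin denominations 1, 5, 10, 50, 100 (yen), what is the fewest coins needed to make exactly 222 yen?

6

222 − 2×100→22 − 2×10→2 − 2×1→0
Total coins = 2 + 2 + 2 = 6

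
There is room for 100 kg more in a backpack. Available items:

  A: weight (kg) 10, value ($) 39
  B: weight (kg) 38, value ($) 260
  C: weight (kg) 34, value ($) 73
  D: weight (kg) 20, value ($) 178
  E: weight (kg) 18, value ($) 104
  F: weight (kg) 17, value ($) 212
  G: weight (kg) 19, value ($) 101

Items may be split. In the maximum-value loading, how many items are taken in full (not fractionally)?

Sort by value per unit weight and fill in that order.
Ratios (sorted): F 12.47, D 8.90, B 6.84, E 5.78, G 5.32, A 3.90, C 2.15
take F (17 @ 212); take D (20 @ 178); take B (38 @ 260); take E (18 @ 104); take 7/19 of G → 37.21. Capacity used 100/100.
4 item(s) taken whole; one partial (take 7/19 of G).

4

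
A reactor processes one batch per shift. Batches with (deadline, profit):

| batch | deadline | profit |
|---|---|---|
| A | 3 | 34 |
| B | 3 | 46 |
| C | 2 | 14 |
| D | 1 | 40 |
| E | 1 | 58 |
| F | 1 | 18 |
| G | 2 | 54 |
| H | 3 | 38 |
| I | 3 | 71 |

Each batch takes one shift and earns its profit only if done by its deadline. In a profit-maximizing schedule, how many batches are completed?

3

Sort by profit descending; place each in the latest free slot ≤ its deadline.
By profit: I(d3,71), E(d1,58), G(d2,54), B(d3,46), D(d1,40), H(d3,38), A(d3,34), F(d1,18), C(d2,14)
I→slot 3; E→slot 1; G→slot 2; B skipped; D skipped; H skipped; A skipped; F skipped; C skipped.
3 of 9 scheduled.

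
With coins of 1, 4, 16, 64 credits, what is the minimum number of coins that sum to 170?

8

Use the largest denomination that fits, subtract, and repeat.
170 = 2×64 + 2×16 + 2×4 + 2×1
Total coins = 2 + 2 + 2 + 2 = 8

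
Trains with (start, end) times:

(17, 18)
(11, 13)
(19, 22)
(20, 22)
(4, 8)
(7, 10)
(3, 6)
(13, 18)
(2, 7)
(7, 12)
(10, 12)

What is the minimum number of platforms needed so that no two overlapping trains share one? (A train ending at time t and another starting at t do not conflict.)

3

The answer is the maximum number of intervals overlapping at any instant.
Events (time:±→running): 2:+→1 3:+→2 4:+→3 … peak 3.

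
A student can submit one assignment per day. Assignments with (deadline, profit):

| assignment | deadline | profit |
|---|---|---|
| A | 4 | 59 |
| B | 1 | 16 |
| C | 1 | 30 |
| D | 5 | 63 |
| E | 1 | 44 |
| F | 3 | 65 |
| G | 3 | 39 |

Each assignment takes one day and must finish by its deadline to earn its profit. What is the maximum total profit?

270

Profit order: F=65 D=63 A=59 E=44 G=39 C=30 B=16
Assign: F→slot 3, D→slot 5, A→slot 4, E→slot 1, G→slot 2, C skipped, B skipped.
Slots: [1:E] [2:G] [3:F] [4:A] [5:D]
Profit = 44 + 39 + 65 + 59 + 63 = 270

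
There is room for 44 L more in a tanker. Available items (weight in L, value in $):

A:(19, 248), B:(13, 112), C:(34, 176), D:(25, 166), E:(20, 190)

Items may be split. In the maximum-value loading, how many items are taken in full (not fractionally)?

2

Ratios (sorted): A 13.05, E 9.50, B 8.62, D 6.64, C 5.18
take A (19 @ 248); take E (20 @ 190); take 5/13 of B → 43.08. Capacity used 44/44.
2 item(s) taken whole; one partial (take 5/13 of B).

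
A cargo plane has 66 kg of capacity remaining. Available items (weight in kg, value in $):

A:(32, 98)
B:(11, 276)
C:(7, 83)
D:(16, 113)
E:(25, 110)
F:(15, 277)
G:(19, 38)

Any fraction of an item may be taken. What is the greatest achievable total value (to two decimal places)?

823.80

Ratios (sorted): B 25.09, F 18.47, C 11.86, D 7.06, E 4.40, A 3.06, G 2.00
take B (11 @ 276); take F (15 @ 277); take C (7 @ 83); take D (16 @ 113); take 17/25 of E → 74.80. Capacity used 66/66.
Total value = 823.80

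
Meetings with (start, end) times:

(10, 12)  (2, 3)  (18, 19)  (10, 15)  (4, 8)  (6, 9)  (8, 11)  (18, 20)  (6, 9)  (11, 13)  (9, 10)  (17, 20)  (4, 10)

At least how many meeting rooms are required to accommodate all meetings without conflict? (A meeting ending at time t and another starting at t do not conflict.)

The answer is the maximum number of intervals overlapping at any instant.
starts: [2, 4, 4, 6, 6, 8, 9, 10, 10, 11, 17, 18, 18]
ends:   [3, 8, 9, 9, 10, 10, 11, 12, 13, 15, 19, 20, 20]
s2→1 e3→0 s4→1 s4→2 s6→3 s6→4  — peak 4.

4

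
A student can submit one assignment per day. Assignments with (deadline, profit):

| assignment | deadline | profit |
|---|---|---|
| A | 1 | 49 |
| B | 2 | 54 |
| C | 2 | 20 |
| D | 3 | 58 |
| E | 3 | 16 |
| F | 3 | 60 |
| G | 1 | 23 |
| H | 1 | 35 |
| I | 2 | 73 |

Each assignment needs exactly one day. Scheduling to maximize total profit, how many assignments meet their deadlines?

Sort by profit descending; place each in the latest free slot ≤ its deadline.
By profit: I(d2,73), F(d3,60), D(d3,58), B(d2,54), A(d1,49), H(d1,35), G(d1,23), C(d2,20), E(d3,16)
I→slot 2; F→slot 3; D→slot 1; B skipped; A skipped; H skipped; G skipped; C skipped; E skipped.
3 of 9 scheduled.

3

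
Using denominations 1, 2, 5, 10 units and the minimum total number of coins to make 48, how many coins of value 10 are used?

Greedy: take as many of the largest coin as possible, then repeat with the remainder.
48 = 4×10 + 1×5 + 1×2 + 1×1
Count of 10: 4

4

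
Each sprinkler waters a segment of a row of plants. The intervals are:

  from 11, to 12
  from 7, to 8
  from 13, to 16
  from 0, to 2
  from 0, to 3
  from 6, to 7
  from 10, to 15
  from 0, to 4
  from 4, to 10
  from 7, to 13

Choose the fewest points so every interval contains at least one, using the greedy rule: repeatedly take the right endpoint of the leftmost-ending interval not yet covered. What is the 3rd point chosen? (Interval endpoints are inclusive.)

Process intervals by earliest right end; each time one isn't hit yet, stab at its right endpoint.
By right end: [0,2]  [0,3]  [0,4]  [6,7]  [7,8]  [4,10]  [11,12]  [7,13]  [10,15]  [13,16]
[0,2] uncovered → point at 2; [6,7] uncovered → point at 7; [11,12] uncovered → point at 12; [13,16] uncovered → point at 16.
Points: 2, 7, 12, 16 (4 total).

12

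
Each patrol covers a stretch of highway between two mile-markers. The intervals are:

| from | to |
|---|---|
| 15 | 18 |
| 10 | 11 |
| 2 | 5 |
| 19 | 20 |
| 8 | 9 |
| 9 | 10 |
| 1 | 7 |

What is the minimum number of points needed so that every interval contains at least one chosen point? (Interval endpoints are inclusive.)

5

Sorted: [2,5] [1,7] [8,9] [9,10] [10,11] [15,18] [19,20]
{[2,5],[1,7]} hit by 5; {[8,9],[9,10]} hit by 9; {[10,11]} hit by 11; {[15,18]} hit by 18; {[19,20]} hit by 20.
Points: 5, 9, 11, 18, 20 (5 total).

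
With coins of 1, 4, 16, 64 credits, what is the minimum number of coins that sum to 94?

Use the largest denomination that fits, subtract, and repeat.
94 = 1×64 + 1×16 + 3×4 + 2×1
Total coins = 1 + 1 + 3 + 2 = 7

7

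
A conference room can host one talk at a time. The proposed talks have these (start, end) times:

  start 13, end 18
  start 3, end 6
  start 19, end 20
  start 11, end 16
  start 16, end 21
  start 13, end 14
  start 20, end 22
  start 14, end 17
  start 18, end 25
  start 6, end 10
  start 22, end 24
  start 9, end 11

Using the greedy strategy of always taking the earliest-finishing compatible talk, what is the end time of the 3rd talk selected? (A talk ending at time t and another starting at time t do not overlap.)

Sort by end time and greedily take each interval whose start is ≥ the last chosen end.
By end time: (3,6), (6,10), (9,11), (13,14), (11,16), (14,17), (13,18), (19,20), (16,21), (20,22), (22,24), (18,25).
Pick (3,6); next start ≥ 6 → (6,10); next start ≥ 10 → (13,14); next start ≥ 14 → (14,17); next start ≥ 17 → (19,20); next start ≥ 20 → (20,22); next start ≥ 22 → (22,24).
Selected: (3,6) (6,10) (13,14) (14,17) (19,20) (20,22) (22,24)

14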